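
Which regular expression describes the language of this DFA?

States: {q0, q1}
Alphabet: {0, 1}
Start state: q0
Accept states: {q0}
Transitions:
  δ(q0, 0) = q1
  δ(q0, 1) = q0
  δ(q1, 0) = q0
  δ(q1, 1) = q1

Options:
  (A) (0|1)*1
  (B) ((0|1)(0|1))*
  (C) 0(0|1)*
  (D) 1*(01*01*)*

Check each option against the DFA on short strings; one disagreement eliminates an option:
  (A) (0|1)*1: on ε the DFA stays in q0 and accepts (q0 ∈ Accept), but the regex does not match it → eliminate
  (B) ((0|1)(0|1))*: on '1' the DFA goes q0 → q0 and accepts (q0 ∈ Accept), but the regex does not match it → eliminate
  (C) 0(0|1)*: on ε the DFA stays in q0 and accepts (q0 ∈ Accept), but the regex does not match it → eliminate
  (D) 1*(01*01*)*: agrees with the DFA on every string of length ≤ 6
Only (D) is consistent with the DFA.
(D) 1*(01*01*)*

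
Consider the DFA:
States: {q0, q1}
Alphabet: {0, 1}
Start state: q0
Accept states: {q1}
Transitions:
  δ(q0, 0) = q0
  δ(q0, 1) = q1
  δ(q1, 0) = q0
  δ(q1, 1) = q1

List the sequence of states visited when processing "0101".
read '0': q0 → q0
  read '1': q0 → q1
  read '0': q1 → q0
  read '1': q0 → q1
q0 -> q0 -> q1 -> q0 -> q1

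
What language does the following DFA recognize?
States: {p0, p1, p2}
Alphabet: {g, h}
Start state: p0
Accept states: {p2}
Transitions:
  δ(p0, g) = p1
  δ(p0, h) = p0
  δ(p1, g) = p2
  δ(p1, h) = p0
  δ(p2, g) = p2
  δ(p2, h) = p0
Testing a few strings:
  'hhg' → reject
  'hh' → reject
  'ggg' → accept
  'h' → reject
State roles: p0=last symbol not g; p1=one trailing g; p2=two trailing g's
All strings over {g,h} ending with gg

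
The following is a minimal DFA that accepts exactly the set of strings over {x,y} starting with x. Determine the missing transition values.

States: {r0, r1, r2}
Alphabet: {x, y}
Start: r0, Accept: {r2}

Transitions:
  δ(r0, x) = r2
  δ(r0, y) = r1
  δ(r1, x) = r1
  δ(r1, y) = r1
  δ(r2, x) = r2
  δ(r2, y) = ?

From the language and accept set, identify what each state tracks — r0: no input read; r1: started with y (dead); r2: started with x.
Each missing δ(q, a) is the state matching the new tracked value after reading a.
δ(r2, y) = r2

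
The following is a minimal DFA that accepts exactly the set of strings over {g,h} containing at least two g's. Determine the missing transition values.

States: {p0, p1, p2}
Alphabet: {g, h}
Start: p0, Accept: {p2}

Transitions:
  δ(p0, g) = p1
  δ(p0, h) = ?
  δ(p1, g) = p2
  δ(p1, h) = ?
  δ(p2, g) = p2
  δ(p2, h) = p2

From the language and accept set, identify what each state tracks — p0: zero g's seen; p1: one g seen; p2: ≥ two g's seen.
Each missing δ(q, a) is the state matching the new tracked value after reading a.
δ(p0, h) = p0; δ(p1, h) = p1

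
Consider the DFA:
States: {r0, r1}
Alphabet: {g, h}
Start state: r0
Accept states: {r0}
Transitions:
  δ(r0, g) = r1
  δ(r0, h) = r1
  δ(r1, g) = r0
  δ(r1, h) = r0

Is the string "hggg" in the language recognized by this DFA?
Processing string "hggg":
  r0 --h--> r1
  r1 --g--> r0
  r0 --g--> r1
  r1 --g--> r0
Final state: r0
Accept states: {r0}
Yes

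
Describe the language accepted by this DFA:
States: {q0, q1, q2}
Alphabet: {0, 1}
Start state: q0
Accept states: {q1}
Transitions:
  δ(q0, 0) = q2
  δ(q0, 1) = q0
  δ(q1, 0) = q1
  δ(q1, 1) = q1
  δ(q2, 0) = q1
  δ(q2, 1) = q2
Testing a few strings:
  '11' → reject
  '1011' → reject
  '10' → reject
  '0' → reject
State roles: q0=zero 0's seen; q1=≥ two 0's seen; q2=one 0 seen
All binary strings containing at least two 0's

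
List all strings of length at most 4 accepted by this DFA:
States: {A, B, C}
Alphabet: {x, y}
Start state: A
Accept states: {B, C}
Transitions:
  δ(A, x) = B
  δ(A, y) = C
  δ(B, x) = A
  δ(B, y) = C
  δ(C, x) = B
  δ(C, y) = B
x, y, xy, yx, yy, xxx, xxy, xyx, xyy, yxy, yyy, xxxy, xxyx, xxyy, xyxy, xyyy, yxxx, yxxy, yxyx, yxyy, yyxx, yyxy, yyyx, yyyy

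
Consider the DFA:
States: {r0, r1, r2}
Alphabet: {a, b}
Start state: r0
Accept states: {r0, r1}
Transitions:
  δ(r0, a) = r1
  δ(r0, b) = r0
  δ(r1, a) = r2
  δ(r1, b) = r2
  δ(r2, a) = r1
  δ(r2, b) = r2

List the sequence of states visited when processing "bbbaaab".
read 'b': r0 → r0
  read 'b': r0 → r0
  read 'b': r0 → r0
  read 'a': r0 → r1
  read 'a': r1 → r2
  read 'a': r2 → r1
  read 'b': r1 → r2
r0 -> r0 -> r0 -> r0 -> r1 -> r2 -> r1 -> r2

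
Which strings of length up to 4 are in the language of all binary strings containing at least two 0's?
00, 000, 001, 010, 100, 0000, 0001, 0010, 0011, 0100, 0101, 0110, 1000, 1001, 1010, 1100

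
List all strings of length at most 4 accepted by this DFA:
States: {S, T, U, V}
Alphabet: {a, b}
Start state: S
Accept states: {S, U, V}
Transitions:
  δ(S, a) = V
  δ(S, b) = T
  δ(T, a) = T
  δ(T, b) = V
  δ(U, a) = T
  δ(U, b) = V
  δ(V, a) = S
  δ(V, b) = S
ε, a, aa, ab, bb, aaa, aba, bab, bba, bbb, aaaa, aaab, aabb, abaa, abab, abbb, baab, baba, babb, bbaa, bbba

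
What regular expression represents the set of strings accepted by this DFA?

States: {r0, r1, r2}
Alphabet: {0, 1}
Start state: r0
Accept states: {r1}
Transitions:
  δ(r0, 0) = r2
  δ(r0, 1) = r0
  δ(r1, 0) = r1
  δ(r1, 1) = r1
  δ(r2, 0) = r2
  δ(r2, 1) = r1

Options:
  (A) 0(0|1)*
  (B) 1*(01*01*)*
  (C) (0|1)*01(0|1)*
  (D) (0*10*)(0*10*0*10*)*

Check each option against the DFA on short strings; one disagreement eliminates an option:
  (A) 0(0|1)*: on '0' the DFA goes r0 → r2 and rejects (r2 ∉ Accept), but the regex matches it → eliminate
  (B) 1*(01*01*)*: on ε the DFA stays in r0 and rejects (r0 ∉ Accept), but the regex matches it → eliminate
  (C) (0|1)*01(0|1)*: agrees with the DFA on every string of length ≤ 6
  (D) (0*10*)(0*10*0*10*)*: on '1' the DFA goes r0 → r0 and rejects (r0 ∉ Accept), but the regex matches it → eliminate
Only (C) is consistent with the DFA.
(C) (0|1)*01(0|1)*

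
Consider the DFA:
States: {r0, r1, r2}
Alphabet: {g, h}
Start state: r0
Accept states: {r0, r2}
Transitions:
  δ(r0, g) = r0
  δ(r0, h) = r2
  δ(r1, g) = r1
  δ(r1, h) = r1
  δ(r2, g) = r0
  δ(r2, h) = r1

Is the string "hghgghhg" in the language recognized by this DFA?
Processing string "hghgghhg":
  r0 --h--> r2
  r2 --g--> r0
  r0 --h--> r2
  r2 --g--> r0
  r0 --g--> r0
  r0 --h--> r2
  r2 --h--> r1
  r1 --g--> r1
Final state: r1
Accept states: {r0, r2}
No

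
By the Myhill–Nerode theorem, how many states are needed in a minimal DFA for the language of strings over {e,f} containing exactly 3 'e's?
By Myhill–Nerode, count the distinguishable equivalence classes: 5 classes — having seen 0, 1, …, 3, or >3 copies of 'e'; the count-3 class is the only accepting one and >3 is dead.
5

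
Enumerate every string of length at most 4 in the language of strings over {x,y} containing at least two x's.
xx, xxx, xxy, xyx, yxx, xxxx, xxxy, xxyx, xxyy, xyxx, xyxy, xyyx, yxxx, yxxy, yxyx, yyxx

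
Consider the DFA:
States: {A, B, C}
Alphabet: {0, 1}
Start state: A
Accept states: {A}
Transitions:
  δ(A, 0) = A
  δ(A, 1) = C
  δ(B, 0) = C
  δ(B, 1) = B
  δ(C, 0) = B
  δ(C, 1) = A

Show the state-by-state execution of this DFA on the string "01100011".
read '0': A → A
  read '1': A → C
  read '1': C → A
  read '0': A → A
  read '0': A → A
  read '0': A → A
  read '1': A → C
  read '1': C → A
A -> A -> C -> A -> A -> A -> A -> C -> A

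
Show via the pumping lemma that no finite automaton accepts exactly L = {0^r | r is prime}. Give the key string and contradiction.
Assume L is regular with pumping length p. Idea: pumping by a suitable count produces a composite length.
Let q be a prime with q ≥ p and choose s = 0^q ∈ L. By the pumping lemma, s = xyz with |xy| ≤ p, |y| = k ≥ 1. Take i = q+1: |xy^(q+1)z| = q + q·k = q(1+k). Since q ≥ 2 and 1+k ≥ 2, q(1+k) is composite, so xy^(q+1)z ∉ L.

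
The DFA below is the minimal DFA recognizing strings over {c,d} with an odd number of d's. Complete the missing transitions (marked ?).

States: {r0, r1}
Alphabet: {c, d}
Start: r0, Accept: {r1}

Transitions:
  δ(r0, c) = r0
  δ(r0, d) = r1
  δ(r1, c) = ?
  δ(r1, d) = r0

From the language and accept set, identify what each state tracks — r0: even number of d's so far; r1: odd number of d's so far.
Each missing δ(q, a) is the state matching the new tracked value after reading a.
δ(r1, c) = r1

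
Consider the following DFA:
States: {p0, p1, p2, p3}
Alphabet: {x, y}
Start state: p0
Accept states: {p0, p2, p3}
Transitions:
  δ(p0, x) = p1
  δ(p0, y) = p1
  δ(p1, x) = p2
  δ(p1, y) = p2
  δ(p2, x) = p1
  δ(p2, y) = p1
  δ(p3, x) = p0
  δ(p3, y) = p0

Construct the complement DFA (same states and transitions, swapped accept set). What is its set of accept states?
Complement accept states = All states \ Original accept states
= {p0, p1, p2, p3} \ {p0, p2, p3}
{p1}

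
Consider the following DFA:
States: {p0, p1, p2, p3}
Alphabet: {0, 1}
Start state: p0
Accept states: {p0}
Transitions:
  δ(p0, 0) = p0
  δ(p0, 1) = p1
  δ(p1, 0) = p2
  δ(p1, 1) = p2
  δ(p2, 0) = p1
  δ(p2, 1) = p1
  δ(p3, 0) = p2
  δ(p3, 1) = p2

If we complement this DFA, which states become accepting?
Complement accept states = All states \ Original accept states
= {p0, p1, p2, p3} \ {p0}
{p1, p2, p3}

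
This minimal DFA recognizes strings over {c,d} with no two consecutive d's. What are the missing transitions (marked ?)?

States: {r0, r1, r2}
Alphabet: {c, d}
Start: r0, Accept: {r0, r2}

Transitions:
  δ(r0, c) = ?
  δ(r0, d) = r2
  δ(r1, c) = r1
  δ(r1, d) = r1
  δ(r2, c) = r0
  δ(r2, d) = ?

From the language and accept set, identify what each state tracks — r0: last symbol not d (ok); r1: saw dd (dead); r2: last symbol d (ok).
Each missing δ(q, a) is the state matching the new tracked value after reading a.
δ(r0, c) = r0; δ(r2, d) = r1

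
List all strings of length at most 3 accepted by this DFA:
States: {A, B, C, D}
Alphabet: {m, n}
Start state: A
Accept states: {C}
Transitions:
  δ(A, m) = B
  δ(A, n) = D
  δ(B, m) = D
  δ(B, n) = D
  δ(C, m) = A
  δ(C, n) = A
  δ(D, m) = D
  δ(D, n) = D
None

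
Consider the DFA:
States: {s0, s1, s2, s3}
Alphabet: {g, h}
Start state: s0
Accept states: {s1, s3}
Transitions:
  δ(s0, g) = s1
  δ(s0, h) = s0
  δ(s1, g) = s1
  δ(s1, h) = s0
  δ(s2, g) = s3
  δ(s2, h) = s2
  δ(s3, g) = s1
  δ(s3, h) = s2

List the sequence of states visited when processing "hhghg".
read 'h': s0 → s0
  read 'h': s0 → s0
  read 'g': s0 → s1
  read 'h': s1 → s0
  read 'g': s0 → s1
s0 -> s0 -> s0 -> s1 -> s0 -> s1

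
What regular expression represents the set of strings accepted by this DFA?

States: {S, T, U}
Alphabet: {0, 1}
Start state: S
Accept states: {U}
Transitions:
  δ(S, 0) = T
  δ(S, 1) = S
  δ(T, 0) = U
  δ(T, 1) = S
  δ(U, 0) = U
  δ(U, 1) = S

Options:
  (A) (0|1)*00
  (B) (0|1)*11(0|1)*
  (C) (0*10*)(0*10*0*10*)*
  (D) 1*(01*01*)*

Check each option against the DFA on short strings; one disagreement eliminates an option:
  (A) (0|1)*00: agrees with the DFA on every string of length ≤ 6
  (B) (0|1)*11(0|1)*: on '00' the DFA goes S → T → U and accepts (U ∈ Accept), but the regex does not match it → eliminate
  (C) (0*10*)(0*10*0*10*)*: on '1' the DFA goes S → S and rejects (S ∉ Accept), but the regex matches it → eliminate
  (D) 1*(01*01*)*: on ε the DFA stays in S and rejects (S ∉ Accept), but the regex matches it → eliminate
Only (A) is consistent with the DFA.
(A) (0|1)*00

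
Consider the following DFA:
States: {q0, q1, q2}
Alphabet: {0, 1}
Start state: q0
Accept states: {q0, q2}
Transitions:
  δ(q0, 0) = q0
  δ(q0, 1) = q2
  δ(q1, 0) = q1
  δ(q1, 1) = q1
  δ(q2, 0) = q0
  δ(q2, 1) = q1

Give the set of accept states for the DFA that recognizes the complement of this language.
Complement accept states = All states \ Original accept states
= {q0, q1, q2} \ {q0, q2}
{q1}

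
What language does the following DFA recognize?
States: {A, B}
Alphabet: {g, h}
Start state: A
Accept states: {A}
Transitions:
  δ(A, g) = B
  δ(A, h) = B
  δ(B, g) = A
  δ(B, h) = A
Testing a few strings:
  'hh' → accept
  'hhg' → reject
  'hgh' → reject
  'g' → reject
State roles: A=even length so far; B=odd length so far
All strings over {g,h} of even length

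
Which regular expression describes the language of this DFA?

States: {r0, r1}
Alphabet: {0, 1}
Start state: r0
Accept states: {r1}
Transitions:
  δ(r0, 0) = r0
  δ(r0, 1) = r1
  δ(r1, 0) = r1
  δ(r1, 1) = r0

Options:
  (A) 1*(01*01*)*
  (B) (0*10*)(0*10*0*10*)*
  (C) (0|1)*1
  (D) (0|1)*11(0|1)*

Check each option against the DFA on short strings; one disagreement eliminates an option:
  (A) 1*(01*01*)*: on ε the DFA stays in r0 and rejects (r0 ∉ Accept), but the regex matches it → eliminate
  (B) (0*10*)(0*10*0*10*)*: agrees with the DFA on every string of length ≤ 6
  (C) (0|1)*1: on '10' the DFA goes r0 → r1 → r1 and accepts (r1 ∈ Accept), but the regex does not match it → eliminate
  (D) (0|1)*11(0|1)*: on '1' the DFA goes r0 → r1 and accepts (r1 ∈ Accept), but the regex does not match it → eliminate
Only (B) is consistent with the DFA.
(B) (0*10*)(0*10*0*10*)*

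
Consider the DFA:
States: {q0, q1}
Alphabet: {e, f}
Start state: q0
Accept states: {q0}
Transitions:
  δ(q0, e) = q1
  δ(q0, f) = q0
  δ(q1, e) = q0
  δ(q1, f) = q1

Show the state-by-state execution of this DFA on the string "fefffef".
read 'f': q0 → q0
  read 'e': q0 → q1
  read 'f': q1 → q1
  read 'f': q1 → q1
  read 'f': q1 → q1
  read 'e': q1 → q0
  read 'f': q0 → q0
q0 -> q0 -> q1 -> q1 -> q1 -> q1 -> q0 -> q0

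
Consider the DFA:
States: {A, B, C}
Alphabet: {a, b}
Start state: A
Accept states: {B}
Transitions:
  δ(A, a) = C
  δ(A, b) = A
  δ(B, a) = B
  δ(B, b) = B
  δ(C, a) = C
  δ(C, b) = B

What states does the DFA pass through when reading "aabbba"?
read 'a': A → C
  read 'a': C → C
  read 'b': C → B
  read 'b': B → B
  read 'b': B → B
  read 'a': B → B
A -> C -> C -> B -> B -> B -> B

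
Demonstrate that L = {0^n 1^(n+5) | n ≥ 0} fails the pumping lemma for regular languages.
Assume L is regular with pumping length p. Idea: pumping the 0-block breaks the fixed offset of 5.
Choose s = 0^p 1^(p+5) ∈ L. By the pumping lemma, s = xyz with |xy| ≤ p, |y| > 0, so y = 0^k with k ≥ 1. Then xy²z = 0^(p+k) 1^(p+5). For this to be in L we would need p+5 = (p+k)+5, i.e. k = 0, contradicting k ≥ 1. So xy²z ∉ L.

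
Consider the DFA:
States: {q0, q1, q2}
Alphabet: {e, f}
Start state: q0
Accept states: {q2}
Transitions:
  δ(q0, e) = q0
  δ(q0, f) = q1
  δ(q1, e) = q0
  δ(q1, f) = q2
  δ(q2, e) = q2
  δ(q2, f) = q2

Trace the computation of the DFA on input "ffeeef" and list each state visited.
read 'f': q0 → q1
  read 'f': q1 → q2
  read 'e': q2 → q2
  read 'e': q2 → q2
  read 'e': q2 → q2
  read 'f': q2 → q2
q0 -> q1 -> q2 -> q2 -> q2 -> q2 -> q2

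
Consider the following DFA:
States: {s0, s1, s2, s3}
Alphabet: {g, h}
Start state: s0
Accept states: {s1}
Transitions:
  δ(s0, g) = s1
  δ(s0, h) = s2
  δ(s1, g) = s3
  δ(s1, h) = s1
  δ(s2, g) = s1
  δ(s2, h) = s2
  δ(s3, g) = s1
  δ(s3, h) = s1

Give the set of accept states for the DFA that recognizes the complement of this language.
Complement accept states = All states \ Original accept states
= {s0, s1, s2, s3} \ {s1}
{s0, s2, s3}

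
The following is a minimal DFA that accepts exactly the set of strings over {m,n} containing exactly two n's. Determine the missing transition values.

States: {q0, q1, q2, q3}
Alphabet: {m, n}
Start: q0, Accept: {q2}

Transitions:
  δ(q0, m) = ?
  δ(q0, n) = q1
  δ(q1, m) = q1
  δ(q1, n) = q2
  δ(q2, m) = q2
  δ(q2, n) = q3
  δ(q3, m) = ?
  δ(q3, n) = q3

From the language and accept set, identify what each state tracks — q0: zero n's; q1: one n; q2: two n's; q3: ≥ three n's (dead).
Each missing δ(q, a) is the state matching the new tracked value after reading a.
δ(q0, m) = q0; δ(q3, m) = q3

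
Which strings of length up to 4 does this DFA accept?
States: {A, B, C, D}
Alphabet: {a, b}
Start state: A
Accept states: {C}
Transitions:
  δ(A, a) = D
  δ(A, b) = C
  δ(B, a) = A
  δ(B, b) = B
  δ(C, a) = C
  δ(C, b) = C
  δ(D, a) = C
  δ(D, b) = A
b, aa, ba, bb, aaa, aab, abb, baa, bab, bba, bbb, aaaa, aaab, aaba, aabb, abaa, abba, abbb, baaa, baab, baba, babb, bbaa, bbab, bbba, bbbb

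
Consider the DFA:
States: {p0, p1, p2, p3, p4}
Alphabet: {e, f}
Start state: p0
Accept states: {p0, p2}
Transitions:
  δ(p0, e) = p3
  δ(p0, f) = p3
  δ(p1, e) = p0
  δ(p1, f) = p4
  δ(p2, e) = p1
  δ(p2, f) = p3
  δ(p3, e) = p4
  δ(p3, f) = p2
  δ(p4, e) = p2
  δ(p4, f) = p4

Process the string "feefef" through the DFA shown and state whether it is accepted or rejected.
Processing string "feefef":
  p0 --f--> p3
  p3 --e--> p4
  p4 --e--> p2
  p2 --f--> p3
  p3 --e--> p4
  p4 --f--> p4
Final state: p4
Accept states: {p0, p2}
No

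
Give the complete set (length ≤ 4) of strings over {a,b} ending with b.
b, ab, bb, aab, abb, bab, bbb, aaab, aabb, abab, abbb, baab, babb, bbab, bbbb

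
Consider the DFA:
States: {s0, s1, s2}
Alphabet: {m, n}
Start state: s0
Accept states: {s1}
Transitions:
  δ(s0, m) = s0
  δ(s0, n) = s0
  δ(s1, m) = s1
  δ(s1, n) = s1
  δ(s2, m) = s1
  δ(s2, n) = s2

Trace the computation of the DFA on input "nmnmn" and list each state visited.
read 'n': s0 → s0
  read 'm': s0 → s0
  read 'n': s0 → s0
  read 'm': s0 → s0
  read 'n': s0 → s0
s0 -> s0 -> s0 -> s0 -> s0 -> s0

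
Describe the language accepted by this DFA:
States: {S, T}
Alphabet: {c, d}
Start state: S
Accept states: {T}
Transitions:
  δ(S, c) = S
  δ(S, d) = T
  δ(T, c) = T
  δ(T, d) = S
Testing a few strings:
  'dd' → reject
  'd' → accept
  'ddd' → accept
  'cc' → reject
State roles: S=even number of d's so far; T=odd number of d's so far
All strings over {c,d} with an odd number of d's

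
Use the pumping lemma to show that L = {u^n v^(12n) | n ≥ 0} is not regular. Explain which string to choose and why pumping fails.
Assume L is regular with pumping length p. Idea: pumping the u-block breaks the 1:12 ratio.
Choose s = u^p v^(12p) (length 13p ≥ p). By the pumping lemma, s = xyz with |xy| ≤ p, |y| > 0, so y = u^k with k ≥ 1. Then xy²z = u^(p+k) v^(12p). For this to be in L we would need 12p = 12(p+k), i.e. 12k = 0, contradicting k ≥ 1. So xy²z ∉ L.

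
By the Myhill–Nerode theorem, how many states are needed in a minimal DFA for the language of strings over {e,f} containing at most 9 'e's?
By Myhill–Nerode, count the distinguishable equivalence classes: 11 classes — having seen 0, 1, …, 9, or >9 copies of 'e'; counts 0 through 9 are accepting and >9 is dead.
11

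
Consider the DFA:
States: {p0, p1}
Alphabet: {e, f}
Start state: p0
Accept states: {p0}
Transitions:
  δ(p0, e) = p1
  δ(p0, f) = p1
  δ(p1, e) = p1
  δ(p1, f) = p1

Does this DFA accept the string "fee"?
Processing string "fee":
  p0 --f--> p1
  p1 --e--> p1
  p1 --e--> p1
Final state: p1
Accept states: {p0}
No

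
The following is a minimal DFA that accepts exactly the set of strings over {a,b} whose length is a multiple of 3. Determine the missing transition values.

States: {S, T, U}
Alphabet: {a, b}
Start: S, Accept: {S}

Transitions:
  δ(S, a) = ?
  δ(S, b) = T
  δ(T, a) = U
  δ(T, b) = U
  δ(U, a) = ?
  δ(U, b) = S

From the language and accept set, identify what each state tracks — S: length ≡ 0 (mod 3); T: length ≡ 1 (mod 3); U: length ≡ 2 (mod 3).
Each missing δ(q, a) is the state matching the new tracked value after reading a.
δ(S, a) = T; δ(U, a) = S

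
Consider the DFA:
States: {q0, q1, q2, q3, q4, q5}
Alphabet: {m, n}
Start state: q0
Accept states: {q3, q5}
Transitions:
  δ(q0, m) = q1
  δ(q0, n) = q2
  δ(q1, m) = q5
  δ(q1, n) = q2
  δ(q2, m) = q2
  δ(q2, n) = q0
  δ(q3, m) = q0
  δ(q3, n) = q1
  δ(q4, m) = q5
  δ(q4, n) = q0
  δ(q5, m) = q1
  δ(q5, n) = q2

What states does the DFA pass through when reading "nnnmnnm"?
read 'n': q0 → q2
  read 'n': q2 → q0
  read 'n': q0 → q2
  read 'm': q2 → q2
  read 'n': q2 → q0
  read 'n': q0 → q2
  read 'm': q2 → q2
q0 -> q2 -> q0 -> q2 -> q2 -> q0 -> q2 -> q2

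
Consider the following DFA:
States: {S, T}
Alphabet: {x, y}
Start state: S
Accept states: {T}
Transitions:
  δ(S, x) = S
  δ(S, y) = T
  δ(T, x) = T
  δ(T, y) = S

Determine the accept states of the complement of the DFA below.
Complement accept states = All states \ Original accept states
= {S, T} \ {T}
{S}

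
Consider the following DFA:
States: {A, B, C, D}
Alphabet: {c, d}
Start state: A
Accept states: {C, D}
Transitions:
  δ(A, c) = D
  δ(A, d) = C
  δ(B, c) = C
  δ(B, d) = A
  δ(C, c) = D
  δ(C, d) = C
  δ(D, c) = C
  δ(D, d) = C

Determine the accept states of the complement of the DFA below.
Complement accept states = All states \ Original accept states
= {A, B, C, D} \ {C, D}
{A, B}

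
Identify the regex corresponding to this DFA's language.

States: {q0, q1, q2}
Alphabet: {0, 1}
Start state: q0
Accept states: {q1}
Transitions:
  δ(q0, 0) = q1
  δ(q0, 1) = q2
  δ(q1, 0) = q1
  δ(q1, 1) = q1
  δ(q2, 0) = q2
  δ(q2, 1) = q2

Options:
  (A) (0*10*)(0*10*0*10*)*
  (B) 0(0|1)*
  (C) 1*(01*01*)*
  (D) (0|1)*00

Check each option against the DFA on short strings; one disagreement eliminates an option:
  (A) (0*10*)(0*10*0*10*)*: on '0' the DFA goes q0 → q1 and accepts (q1 ∈ Accept), but the regex does not match it → eliminate
  (B) 0(0|1)*: agrees with the DFA on every string of length ≤ 6
  (C) 1*(01*01*)*: on ε the DFA stays in q0 and rejects (q0 ∉ Accept), but the regex matches it → eliminate
  (D) (0|1)*00: on '0' the DFA goes q0 → q1 and accepts (q1 ∈ Accept), but the regex does not match it → eliminate
Only (B) is consistent with the DFA.
(B) 0(0|1)*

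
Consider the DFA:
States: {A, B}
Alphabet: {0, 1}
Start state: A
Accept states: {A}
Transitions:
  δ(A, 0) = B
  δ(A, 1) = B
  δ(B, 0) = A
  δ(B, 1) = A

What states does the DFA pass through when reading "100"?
read '1': A → B
  read '0': B → A
  read '0': A → B
A -> B -> A -> B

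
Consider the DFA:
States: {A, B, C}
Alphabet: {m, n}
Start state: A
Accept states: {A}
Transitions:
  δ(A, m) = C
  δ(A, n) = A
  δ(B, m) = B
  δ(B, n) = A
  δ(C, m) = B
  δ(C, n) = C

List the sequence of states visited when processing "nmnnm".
read 'n': A → A
  read 'm': A → C
  read 'n': C → C
  read 'n': C → C
  read 'm': C → B
A -> A -> C -> C -> C -> B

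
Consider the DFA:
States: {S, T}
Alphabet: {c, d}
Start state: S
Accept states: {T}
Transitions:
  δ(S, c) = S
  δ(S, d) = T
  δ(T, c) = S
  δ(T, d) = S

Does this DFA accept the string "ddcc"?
Processing string "ddcc":
  S --d--> T
  T --d--> S
  S --c--> S
  S --c--> S
Final state: S
Accept states: {T}
No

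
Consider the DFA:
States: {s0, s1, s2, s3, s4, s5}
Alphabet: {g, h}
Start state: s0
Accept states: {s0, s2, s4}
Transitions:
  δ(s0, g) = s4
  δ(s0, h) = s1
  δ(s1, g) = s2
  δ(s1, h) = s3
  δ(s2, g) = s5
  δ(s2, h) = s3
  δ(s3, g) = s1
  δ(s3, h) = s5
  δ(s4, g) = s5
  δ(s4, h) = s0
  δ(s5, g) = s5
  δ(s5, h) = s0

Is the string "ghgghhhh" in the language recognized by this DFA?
Processing string "ghgghhhh":
  s0 --g--> s4
  s4 --h--> s0
  s0 --g--> s4
  s4 --g--> s5
  s5 --h--> s0
  s0 --h--> s1
  s1 --h--> s3
  s3 --h--> s5
Final state: s5
Accept states: {s0, s2, s4}
No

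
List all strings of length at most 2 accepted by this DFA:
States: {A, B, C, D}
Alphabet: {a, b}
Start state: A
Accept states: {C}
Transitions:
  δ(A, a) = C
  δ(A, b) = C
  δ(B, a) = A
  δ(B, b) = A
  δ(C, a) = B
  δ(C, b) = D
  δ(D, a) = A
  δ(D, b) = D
a, b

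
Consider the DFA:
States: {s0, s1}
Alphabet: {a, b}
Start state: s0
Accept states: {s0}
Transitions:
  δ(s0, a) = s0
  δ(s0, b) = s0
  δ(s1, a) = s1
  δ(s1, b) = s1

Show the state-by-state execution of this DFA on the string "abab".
read 'a': s0 → s0
  read 'b': s0 → s0
  read 'a': s0 → s0
  read 'b': s0 → s0
s0 -> s0 -> s0 -> s0 -> s0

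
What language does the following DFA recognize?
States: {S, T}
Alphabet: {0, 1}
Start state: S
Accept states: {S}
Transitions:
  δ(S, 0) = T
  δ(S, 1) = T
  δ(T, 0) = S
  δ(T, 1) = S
Testing a few strings:
  '11' → accept
  '011' → reject
  '111' → reject
  '110' → reject
State roles: S=even length so far; T=odd length so far
All binary strings of even length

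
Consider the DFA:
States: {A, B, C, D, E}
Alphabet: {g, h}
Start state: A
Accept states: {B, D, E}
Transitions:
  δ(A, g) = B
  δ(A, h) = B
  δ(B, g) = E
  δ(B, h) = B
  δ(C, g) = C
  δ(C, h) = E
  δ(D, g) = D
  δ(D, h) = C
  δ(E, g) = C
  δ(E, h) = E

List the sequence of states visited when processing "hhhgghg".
read 'h': A → B
  read 'h': B → B
  read 'h': B → B
  read 'g': B → E
  read 'g': E → C
  read 'h': C → E
  read 'g': E → C
A -> B -> B -> B -> E -> C -> E -> C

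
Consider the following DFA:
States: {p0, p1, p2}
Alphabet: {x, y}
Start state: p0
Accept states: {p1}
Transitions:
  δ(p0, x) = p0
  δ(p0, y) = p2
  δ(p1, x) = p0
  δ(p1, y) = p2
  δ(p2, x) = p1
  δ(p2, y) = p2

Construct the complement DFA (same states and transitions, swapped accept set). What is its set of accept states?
Complement accept states = All states \ Original accept states
= {p0, p1, p2} \ {p1}
{p0, p2}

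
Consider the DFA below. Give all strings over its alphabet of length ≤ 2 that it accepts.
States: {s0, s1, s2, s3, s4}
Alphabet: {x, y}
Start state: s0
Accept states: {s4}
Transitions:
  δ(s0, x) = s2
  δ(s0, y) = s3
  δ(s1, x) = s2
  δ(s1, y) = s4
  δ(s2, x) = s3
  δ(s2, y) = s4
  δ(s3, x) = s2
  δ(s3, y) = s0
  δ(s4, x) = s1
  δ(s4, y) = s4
xy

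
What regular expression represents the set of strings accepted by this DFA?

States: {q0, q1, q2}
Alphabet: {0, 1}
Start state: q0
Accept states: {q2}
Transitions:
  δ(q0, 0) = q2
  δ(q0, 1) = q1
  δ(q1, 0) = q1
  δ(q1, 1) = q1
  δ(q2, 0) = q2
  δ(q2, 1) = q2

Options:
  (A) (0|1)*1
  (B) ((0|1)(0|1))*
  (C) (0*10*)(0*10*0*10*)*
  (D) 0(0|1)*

Check each option against the DFA on short strings; one disagreement eliminates an option:
  (A) (0|1)*1: on '0' the DFA goes q0 → q2 and accepts (q2 ∈ Accept), but the regex does not match it → eliminate
  (B) ((0|1)(0|1))*: on ε the DFA stays in q0 and rejects (q0 ∉ Accept), but the regex matches it → eliminate
  (C) (0*10*)(0*10*0*10*)*: on '0' the DFA goes q0 → q2 and accepts (q2 ∈ Accept), but the regex does not match it → eliminate
  (D) 0(0|1)*: agrees with the DFA on every string of length ≤ 6
Only (D) is consistent with the DFA.
(D) 0(0|1)*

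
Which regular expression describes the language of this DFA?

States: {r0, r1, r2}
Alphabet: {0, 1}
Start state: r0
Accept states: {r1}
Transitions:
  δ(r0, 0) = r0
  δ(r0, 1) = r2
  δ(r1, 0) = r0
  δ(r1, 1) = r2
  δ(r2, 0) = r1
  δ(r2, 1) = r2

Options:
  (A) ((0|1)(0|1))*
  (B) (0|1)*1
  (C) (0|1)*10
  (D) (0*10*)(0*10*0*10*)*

Check each option against the DFA on short strings; one disagreement eliminates an option:
  (A) ((0|1)(0|1))*: on ε the DFA stays in r0 and rejects (r0 ∉ Accept), but the regex matches it → eliminate
  (B) (0|1)*1: on '1' the DFA goes r0 → r2 and rejects (r2 ∉ Accept), but the regex matches it → eliminate
  (C) (0|1)*10: agrees with the DFA on every string of length ≤ 6
  (D) (0*10*)(0*10*0*10*)*: on '1' the DFA goes r0 → r2 and rejects (r2 ∉ Accept), but the regex matches it → eliminate
Only (C) is consistent with the DFA.
(C) (0|1)*10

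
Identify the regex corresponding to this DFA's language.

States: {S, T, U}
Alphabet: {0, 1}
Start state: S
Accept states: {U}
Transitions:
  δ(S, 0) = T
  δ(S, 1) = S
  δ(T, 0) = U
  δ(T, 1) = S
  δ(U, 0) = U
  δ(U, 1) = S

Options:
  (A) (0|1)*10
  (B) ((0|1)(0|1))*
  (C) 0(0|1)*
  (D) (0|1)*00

Check each option against the DFA on short strings; one disagreement eliminates an option:
  (A) (0|1)*10: on '00' the DFA goes S → T → U and accepts (U ∈ Accept), but the regex does not match it → eliminate
  (B) ((0|1)(0|1))*: on ε the DFA stays in S and rejects (S ∉ Accept), but the regex matches it → eliminate
  (C) 0(0|1)*: on '0' the DFA goes S → T and rejects (T ∉ Accept), but the regex matches it → eliminate
  (D) (0|1)*00: agrees with the DFA on every string of length ≤ 6
Only (D) is consistent with the DFA.
(D) (0|1)*00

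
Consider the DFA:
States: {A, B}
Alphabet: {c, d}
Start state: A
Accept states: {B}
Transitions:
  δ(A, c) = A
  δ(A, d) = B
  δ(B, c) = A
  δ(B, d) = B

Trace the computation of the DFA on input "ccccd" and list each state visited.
read 'c': A → A
  read 'c': A → A
  read 'c': A → A
  read 'c': A → A
  read 'd': A → B
A -> A -> A -> A -> A -> B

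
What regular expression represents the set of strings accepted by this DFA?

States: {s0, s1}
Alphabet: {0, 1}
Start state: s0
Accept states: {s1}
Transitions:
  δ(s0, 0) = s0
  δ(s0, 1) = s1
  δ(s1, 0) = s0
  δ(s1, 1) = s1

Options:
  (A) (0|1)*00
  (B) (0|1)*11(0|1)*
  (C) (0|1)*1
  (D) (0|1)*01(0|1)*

Check each option against the DFA on short strings; one disagreement eliminates an option:
  (A) (0|1)*00: on '1' the DFA goes s0 → s1 and accepts (s1 ∈ Accept), but the regex does not match it → eliminate
  (B) (0|1)*11(0|1)*: on '1' the DFA goes s0 → s1 and accepts (s1 ∈ Accept), but the regex does not match it → eliminate
  (C) (0|1)*1: agrees with the DFA on every string of length ≤ 6
  (D) (0|1)*01(0|1)*: on '1' the DFA goes s0 → s1 and accepts (s1 ∈ Accept), but the regex does not match it → eliminate
Only (C) is consistent with the DFA.
(C) (0|1)*1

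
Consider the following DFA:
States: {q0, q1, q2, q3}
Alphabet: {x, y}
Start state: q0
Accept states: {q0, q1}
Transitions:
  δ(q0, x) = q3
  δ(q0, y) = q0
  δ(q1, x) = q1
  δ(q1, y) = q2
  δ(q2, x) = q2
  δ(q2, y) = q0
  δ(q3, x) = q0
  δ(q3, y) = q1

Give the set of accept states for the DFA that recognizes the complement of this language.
Complement accept states = All states \ Original accept states
= {q0, q1, q2, q3} \ {q0, q1}
{q2, q3}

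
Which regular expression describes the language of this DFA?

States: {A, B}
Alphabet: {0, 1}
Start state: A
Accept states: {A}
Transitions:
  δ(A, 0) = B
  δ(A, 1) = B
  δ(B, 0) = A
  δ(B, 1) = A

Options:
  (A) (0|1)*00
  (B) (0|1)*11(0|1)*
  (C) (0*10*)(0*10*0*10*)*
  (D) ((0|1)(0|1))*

Check each option against the DFA on short strings; one disagreement eliminates an option:
  (A) (0|1)*00: on ε the DFA stays in A and accepts (A ∈ Accept), but the regex does not match it → eliminate
  (B) (0|1)*11(0|1)*: on ε the DFA stays in A and accepts (A ∈ Accept), but the regex does not match it → eliminate
  (C) (0*10*)(0*10*0*10*)*: on ε the DFA stays in A and accepts (A ∈ Accept), but the regex does not match it → eliminate
  (D) ((0|1)(0|1))*: agrees with the DFA on every string of length ≤ 6
Only (D) is consistent with the DFA.
(D) ((0|1)(0|1))*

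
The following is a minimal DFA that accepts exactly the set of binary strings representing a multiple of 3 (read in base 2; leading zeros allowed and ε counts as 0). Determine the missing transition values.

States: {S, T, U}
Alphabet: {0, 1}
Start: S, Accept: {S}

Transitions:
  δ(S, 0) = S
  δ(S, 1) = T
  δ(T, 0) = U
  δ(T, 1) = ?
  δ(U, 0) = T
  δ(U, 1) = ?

From the language and accept set, identify what each state tracks — S: value ≡ 0 (mod 3); T: value ≡ 1 (mod 3); U: value ≡ 2 (mod 3).
Each missing δ(q, a) is the state matching the new tracked value after reading a.
δ(T, 1) = S; δ(U, 1) = U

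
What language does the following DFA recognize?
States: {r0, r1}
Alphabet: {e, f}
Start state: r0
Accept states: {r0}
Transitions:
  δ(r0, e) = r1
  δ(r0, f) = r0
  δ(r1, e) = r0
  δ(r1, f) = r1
Testing a few strings:
  'fe' → reject
  'ff' → accept
  'ffe' → reject
  'ee' → accept
State roles: r0=even number of e's so far; r1=odd number of e's so far
All strings over {e,f} with an even number of e's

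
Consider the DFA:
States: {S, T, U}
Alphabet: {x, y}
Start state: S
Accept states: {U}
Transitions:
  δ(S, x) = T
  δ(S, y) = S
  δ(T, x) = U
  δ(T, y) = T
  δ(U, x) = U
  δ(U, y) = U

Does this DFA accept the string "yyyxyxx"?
Processing string "yyyxyxx":
  S --y--> S
  S --y--> S
  S --y--> S
  S --x--> T
  T --y--> T
  T --x--> U
  U --x--> U
Final state: U
Accept states: {U}
Yes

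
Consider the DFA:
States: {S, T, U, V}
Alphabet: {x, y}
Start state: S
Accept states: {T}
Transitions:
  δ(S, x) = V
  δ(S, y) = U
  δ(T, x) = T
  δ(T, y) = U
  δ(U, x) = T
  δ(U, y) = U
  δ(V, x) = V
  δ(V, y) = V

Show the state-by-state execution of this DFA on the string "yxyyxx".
read 'y': S → U
  read 'x': U → T
  read 'y': T → U
  read 'y': U → U
  read 'x': U → T
  read 'x': T → T
S -> U -> T -> U -> U -> T -> T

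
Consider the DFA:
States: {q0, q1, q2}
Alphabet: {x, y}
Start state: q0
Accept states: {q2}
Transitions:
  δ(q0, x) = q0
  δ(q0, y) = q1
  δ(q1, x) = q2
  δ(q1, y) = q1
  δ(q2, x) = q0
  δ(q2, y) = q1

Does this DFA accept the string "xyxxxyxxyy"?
Processing string "xyxxxyxxyy":
  q0 --x--> q0
  q0 --y--> q1
  q1 --x--> q2
  q2 --x--> q0
  q0 --x--> q0
  q0 --y--> q1
  q1 --x--> q2
  q2 --x--> q0
  q0 --y--> q1
  q1 --y--> q1
Final state: q1
Accept states: {q2}
No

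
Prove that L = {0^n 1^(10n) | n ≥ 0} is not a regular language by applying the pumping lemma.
Assume L is regular with pumping length p. Idea: pumping the 0-block breaks the 1:10 ratio.
Choose s = 0^p 1^(10p) (length 11p ≥ p). By the pumping lemma, s = xyz with |xy| ≤ p, |y| > 0, so y = 0^k with k ≥ 1. Then xy²z = 0^(p+k) 1^(10p). For this to be in L we would need 10p = 10(p+k), i.e. 10k = 0, contradicting k ≥ 1. So xy²z ∉ L.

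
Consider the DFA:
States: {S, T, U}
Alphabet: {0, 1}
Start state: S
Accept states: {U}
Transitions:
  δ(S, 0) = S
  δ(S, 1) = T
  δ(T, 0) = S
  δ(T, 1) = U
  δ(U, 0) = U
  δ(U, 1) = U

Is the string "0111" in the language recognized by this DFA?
Processing string "0111":
  S --0--> S
  S --1--> T
  T --1--> U
  U --1--> U
Final state: U
Accept states: {U}
Yes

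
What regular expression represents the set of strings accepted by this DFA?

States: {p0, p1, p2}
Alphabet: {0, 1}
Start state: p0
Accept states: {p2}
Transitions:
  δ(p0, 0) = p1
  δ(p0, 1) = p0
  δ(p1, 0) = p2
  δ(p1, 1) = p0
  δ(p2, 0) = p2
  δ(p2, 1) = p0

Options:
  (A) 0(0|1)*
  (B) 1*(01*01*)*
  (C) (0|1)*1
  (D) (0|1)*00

Check each option against the DFA on short strings; one disagreement eliminates an option:
  (A) 0(0|1)*: on '0' the DFA goes p0 → p1 and rejects (p1 ∉ Accept), but the regex matches it → eliminate
  (B) 1*(01*01*)*: on ε the DFA stays in p0 and rejects (p0 ∉ Accept), but the regex matches it → eliminate
  (C) (0|1)*1: on '1' the DFA goes p0 → p0 and rejects (p0 ∉ Accept), but the regex matches it → eliminate
  (D) (0|1)*00: agrees with the DFA on every string of length ≤ 6
Only (D) is consistent with the DFA.
(D) (0|1)*00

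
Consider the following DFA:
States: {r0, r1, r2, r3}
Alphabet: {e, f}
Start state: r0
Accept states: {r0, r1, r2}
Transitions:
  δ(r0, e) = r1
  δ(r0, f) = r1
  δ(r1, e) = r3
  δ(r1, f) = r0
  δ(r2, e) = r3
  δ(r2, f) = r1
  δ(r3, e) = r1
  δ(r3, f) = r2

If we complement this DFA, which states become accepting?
Complement accept states = All states \ Original accept states
= {r0, r1, r2, r3} \ {r0, r1, r2}
{r3}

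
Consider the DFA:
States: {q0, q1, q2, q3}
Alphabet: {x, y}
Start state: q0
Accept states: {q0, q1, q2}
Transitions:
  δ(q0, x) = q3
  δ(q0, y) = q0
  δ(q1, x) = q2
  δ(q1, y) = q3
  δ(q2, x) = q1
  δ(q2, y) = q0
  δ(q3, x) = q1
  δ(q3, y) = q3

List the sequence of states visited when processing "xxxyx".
read 'x': q0 → q3
  read 'x': q3 → q1
  read 'x': q1 → q2
  read 'y': q2 → q0
  read 'x': q0 → q3
q0 -> q3 -> q1 -> q2 -> q0 -> q3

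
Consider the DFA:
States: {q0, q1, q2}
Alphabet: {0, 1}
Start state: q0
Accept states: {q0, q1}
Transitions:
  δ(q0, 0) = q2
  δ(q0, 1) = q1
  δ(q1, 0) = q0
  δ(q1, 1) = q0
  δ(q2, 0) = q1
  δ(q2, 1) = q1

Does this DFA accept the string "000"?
Processing string "000":
  q0 --0--> q2
  q2 --0--> q1
  q1 --0--> q0
Final state: q0
Accept states: {q0, q1}
Yes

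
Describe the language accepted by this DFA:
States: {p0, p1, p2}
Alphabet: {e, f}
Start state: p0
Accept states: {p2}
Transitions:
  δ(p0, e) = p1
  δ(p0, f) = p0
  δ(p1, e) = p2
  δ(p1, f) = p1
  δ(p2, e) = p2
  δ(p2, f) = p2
Testing a few strings:
  'ee' → accept
  'f' → reject
  'fee' → accept
  'fefe' → accept
State roles: p0=zero e's seen; p1=one e seen; p2=≥ two e's seen
All strings over {e,f} containing at least two e's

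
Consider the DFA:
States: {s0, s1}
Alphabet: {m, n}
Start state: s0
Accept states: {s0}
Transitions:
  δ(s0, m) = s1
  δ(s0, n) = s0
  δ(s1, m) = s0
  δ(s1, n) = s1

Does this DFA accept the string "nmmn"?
Processing string "nmmn":
  s0 --n--> s0
  s0 --m--> s1
  s1 --m--> s0
  s0 --n--> s0
Final state: s0
Accept states: {s0}
Yes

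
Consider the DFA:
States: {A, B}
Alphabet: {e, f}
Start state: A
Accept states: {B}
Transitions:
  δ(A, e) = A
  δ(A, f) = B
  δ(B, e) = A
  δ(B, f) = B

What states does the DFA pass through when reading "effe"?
read 'e': A → A
  read 'f': A → B
  read 'f': B → B
  read 'e': B → A
A -> A -> B -> B -> A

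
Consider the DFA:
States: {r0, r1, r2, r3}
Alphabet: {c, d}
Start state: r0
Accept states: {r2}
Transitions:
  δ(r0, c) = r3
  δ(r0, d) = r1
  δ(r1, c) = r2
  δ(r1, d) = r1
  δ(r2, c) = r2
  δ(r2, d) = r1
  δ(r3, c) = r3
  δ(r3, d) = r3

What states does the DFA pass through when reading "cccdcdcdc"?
read 'c': r0 → r3
  read 'c': r3 → r3
  read 'c': r3 → r3
  read 'd': r3 → r3
  read 'c': r3 → r3
  read 'd': r3 → r3
  read 'c': r3 → r3
  read 'd': r3 → r3
  read 'c': r3 → r3
r0 -> r3 -> r3 -> r3 -> r3 -> r3 -> r3 -> r3 -> r3 -> r3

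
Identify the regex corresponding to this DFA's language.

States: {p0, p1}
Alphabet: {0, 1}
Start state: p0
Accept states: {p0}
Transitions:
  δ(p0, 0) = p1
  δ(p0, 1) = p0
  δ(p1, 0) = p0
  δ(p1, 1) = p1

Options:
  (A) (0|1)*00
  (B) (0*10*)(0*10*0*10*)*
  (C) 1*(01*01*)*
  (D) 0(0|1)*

Check each option against the DFA on short strings; one disagreement eliminates an option:
  (A) (0|1)*00: on ε the DFA stays in p0 and accepts (p0 ∈ Accept), but the regex does not match it → eliminate
  (B) (0*10*)(0*10*0*10*)*: on ε the DFA stays in p0 and accepts (p0 ∈ Accept), but the regex does not match it → eliminate
  (C) 1*(01*01*)*: agrees with the DFA on every string of length ≤ 6
  (D) 0(0|1)*: on ε the DFA stays in p0 and accepts (p0 ∈ Accept), but the regex does not match it → eliminate
Only (C) is consistent with the DFA.
(C) 1*(01*01*)*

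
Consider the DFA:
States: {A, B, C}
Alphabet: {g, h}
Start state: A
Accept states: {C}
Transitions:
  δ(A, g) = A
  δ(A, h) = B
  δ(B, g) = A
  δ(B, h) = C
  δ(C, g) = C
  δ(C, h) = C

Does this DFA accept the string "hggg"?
Processing string "hggg":
  A --h--> B
  B --g--> A
  A --g--> A
  A --g--> A
Final state: A
Accept states: {C}
No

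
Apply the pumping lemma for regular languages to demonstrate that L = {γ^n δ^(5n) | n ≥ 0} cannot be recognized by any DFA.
Assume L is regular with pumping length p. Idea: pumping the γ-block breaks the 1:5 ratio.
Choose s = γ^p δ^(5p) (length 6p ≥ p). By the pumping lemma, s = xyz with |xy| ≤ p, |y| > 0, so y = γ^k with k ≥ 1. Then xy²z = γ^(p+k) δ^(5p). For this to be in L we would need 5p = 5(p+k), i.e. 5k = 0, contradicting k ≥ 1. So xy²z ∉ L.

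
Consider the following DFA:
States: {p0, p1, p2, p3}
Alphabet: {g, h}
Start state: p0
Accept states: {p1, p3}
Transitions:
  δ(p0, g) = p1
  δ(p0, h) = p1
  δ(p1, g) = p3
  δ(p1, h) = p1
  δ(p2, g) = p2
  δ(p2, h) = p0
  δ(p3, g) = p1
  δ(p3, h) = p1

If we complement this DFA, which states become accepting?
Complement accept states = All states \ Original accept states
= {p0, p1, p2, p3} \ {p1, p3}
{p0, p2}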